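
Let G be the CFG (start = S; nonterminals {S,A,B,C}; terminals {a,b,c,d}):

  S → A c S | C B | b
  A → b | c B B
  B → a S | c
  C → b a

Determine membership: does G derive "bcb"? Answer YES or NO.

Convert to CNF:
  S -> A X4 | C B | b
  A -> T0 X3 | b
  B -> T1 S | c
  C -> T2 T1
  T0 -> c
  T1 -> a
  T2 -> b
  X3 -> B B
  X4 -> T0 S

CYK table (by increasing span):
  T[0,0] 'b' = {A,S,T2}  orig:{A,S}
  T[1,1] 'c' = {B,T0}  orig:{B}
  T[2,2] 'b' = {A,S,T2}  orig:{A,S}
  T[0,1] 'bc' = ∅
  T[1,2] 'cb' = {X4}  orig:{}
  T[0,2] 'bcb' = {S}

S ∈ T[0,2] ⇒ YES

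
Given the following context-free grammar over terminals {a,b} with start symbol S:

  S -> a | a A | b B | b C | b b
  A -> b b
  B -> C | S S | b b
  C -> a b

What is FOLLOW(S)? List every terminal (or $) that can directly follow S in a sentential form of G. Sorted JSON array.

Compute FIRST by fixpoint:
[1]
  A via A→b b: +{b}
  B via B→b b: +{b}
  C via C→a b: +{a}
  S via S→a: +{a}
  S via S→b B: +{b}
  S: {a,b}  A: {b}  B: {b}  C: {a}
[2]
  B via B→C: +{a}
  S: {a,b}  A: {b}  B: {a,b}  C: {a}
[3] done
  S: {a,b}  A: {b}  B: {a,b}  C: {a}

Compute FOLLOW by fixpoint:
FOLLOW(S) := {$}
pass 1:
  B→S S: FOLLOW(S) ⊇ FIRST(S) = {a,b}; new: +{a,b}
  S→a A: FOLLOW(A) ⊇ FOLLOW(S) ⊇ {$,a,b}; new: +{$,a,b}
  S→b B: FOLLOW(B) ⊇ FOLLOW(S) ⊇ {$,a,b}; new: +{$,a,b}
  S→b C: FOLLOW(C) ⊇ FOLLOW(S) ⊇ {$,a,b}; new: +{$,a,b}
  S: {$,a,b}  A: {$,a,b}  B: {$,a,b}  C: {$,a,b}
pass 2: — fixpoint
  S: {$,a,b}  A: {$,a,b}  B: {$,a,b}  C: {$,a,b}

FOLLOW(S) = ["$", "a", "b"]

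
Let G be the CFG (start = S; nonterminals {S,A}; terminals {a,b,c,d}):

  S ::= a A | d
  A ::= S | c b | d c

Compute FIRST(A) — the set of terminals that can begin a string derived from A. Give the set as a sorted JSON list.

FIRST iteration:
iter 1:
  A via A→c b: +{c}
  A via A→d c: +{d}
  S via S→a A: +{a}
  S via S→d: +{d}
  FIRST(S)={a,d}  FIRST(A)={c,d}
iter 2:
  A via A→S: +{a}
  FIRST(S)={a,d}  FIRST(A)={a,c,d}
iter 3: (no change)
  FIRST(S)={a,d}  FIRST(A)={a,c,d}

FIRST(A) = ["a", "c", "d"]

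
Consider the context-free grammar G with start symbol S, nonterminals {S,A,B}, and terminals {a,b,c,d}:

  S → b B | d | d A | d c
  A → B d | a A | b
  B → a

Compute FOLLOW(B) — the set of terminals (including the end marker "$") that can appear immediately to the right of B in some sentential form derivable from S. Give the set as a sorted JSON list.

FIRST sets, iterate to fixpoint:
iter 1:
  A via A→a A: +{a}
  A via A→b: +{b}
  B via B→a: +{a}
  S via S→b B: +{b}
  S via S→d: +{d}
  S: {b,d}  A: {a,b}  B: {a}
iter 2: (no change)
  S: {b,d}  A: {a,b}  B: {a}

FOLLOW sets:
seed FOLLOW(S) with $
round 1:
  A→B d: FOLLOW(B) ⊇ FIRST(d) = {d}; new: +{d}
  S→b B: FOLLOW(B) ⊇ FOLLOW(S) ⊇ {$}; new: +{$}
  S→d A: FOLLOW(A) ⊇ FOLLOW(S) ⊇ {$}; new: +{$}
  FOLLOW(S)={$}  FOLLOW(A)={$}  FOLLOW(B)={$,d}
round 2: (stable)
  FOLLOW(S)={$}  FOLLOW(A)={$}  FOLLOW(B)={$,d}

FOLLOW(B) = ["$", "d"]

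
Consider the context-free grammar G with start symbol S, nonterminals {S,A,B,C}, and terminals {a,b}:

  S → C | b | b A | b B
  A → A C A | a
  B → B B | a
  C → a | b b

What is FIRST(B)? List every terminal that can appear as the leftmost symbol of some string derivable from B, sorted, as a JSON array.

FIRST sets, iterate to fixpoint:
iter 1:
  A via A→a: +{a}
  B via B→a: +{a}
  C via C→a: +{a}
  C via C→b b: +{b}
  S via S→C: +{a,b}
  S: {a,b}  A: {a}  B: {a}  C: {a,b}
iter 2: (stable)
  S: {a,b}  A: {a}  B: {a}  C: {a,b}

FIRST(B) = ["a"]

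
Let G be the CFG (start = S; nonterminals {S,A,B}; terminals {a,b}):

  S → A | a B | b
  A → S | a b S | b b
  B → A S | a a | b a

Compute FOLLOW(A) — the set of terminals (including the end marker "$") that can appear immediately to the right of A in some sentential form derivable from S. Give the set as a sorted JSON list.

FIRST sets, iterate to fixpoint:
[1]
  A via A→a b S: +{a}
  A via A→b b: +{b}
  B via B→A S: +{a,b}
  S via S→A: +{a,b}
  FIRST[S]={a,b}  FIRST[A]={a,b}  FIRST[B]={a,b}
[2] — fixpoint
  FIRST[S]={a,b}  FIRST[A]={a,b}  FIRST[B]={a,b}

Compute FOLLOW by fixpoint:
seed FOLLOW(S) with $
iter 1:
  B→A S: FOLLOW(A) ⊇ FIRST(S) = {a,b}; new: +{a,b}
  S→A: FOLLOW(A) ⊇ FOLLOW(S) ⊇ {$}; new: +{$}
  S→a B: FOLLOW(B) ⊇ FOLLOW(S) ⊇ {$}; new: +{$}
  FOLLOW(S)={$}  FOLLOW(A)={$,a,b}  FOLLOW(B)={$}
iter 2:
  A→S: FOLLOW(S) ⊇ FOLLOW(A) ⊇ {$,a,b}; new: +{a,b}
  S→a B: FOLLOW(B) ⊇ FOLLOW(S) ⊇ {$,a,b}; new: +{a,b}
  FOLLOW(S)={$,a,b}  FOLLOW(A)={$,a,b}  FOLLOW(B)={$,a,b}
iter 3: — fixpoint
  FOLLOW(S)={$,a,b}  FOLLOW(A)={$,a,b}  FOLLOW(B)={$,a,b}

FOLLOW(A) = ["$", "a", "b"]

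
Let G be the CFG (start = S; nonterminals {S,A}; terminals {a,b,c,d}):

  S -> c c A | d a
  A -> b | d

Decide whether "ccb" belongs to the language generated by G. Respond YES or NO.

Convert to CNF:
  S -> T0 X3 | T1 T2
  A -> b | d
  T0 -> c
  T1 -> d
  T2 -> a
  X3 -> T0 A

Fill CYK table bottom-up:
  cell(0,0) c: {T0}  orig:{}
  cell(1,1) c: {T0}  orig:{}
  cell(2,2) b: {A}
  cell(0,1) cc: ∅
  cell(1,2) cb: {X3}  orig:{}
  cell(0,2) ccb: {S}

S ∈ T[0,2] ⇒ YES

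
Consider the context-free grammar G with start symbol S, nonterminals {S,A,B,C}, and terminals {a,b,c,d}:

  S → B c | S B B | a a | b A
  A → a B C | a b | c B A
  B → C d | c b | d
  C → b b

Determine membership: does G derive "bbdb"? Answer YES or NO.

Convert to CNF:
  S -> B T2 | S X6 | T0 T0 | T1 A
  A -> T0 T1 | T0 X4 | T2 X5
  B -> C T3 | T2 T1 | d
  C -> T1 T1
  T0 -> a
  T1 -> b
  T2 -> c
  T3 -> d
  X4 -> B C
  X5 -> B A
  X6 -> B B

CYK table (by increasing span):
  T[0,0] 'b' = {T1}  orig:{}
  T[1,1] 'b' = {T1}  orig:{}
  T[2,2] 'd' = {B,T3}  orig:{B}
  T[3,3] 'b' = {T1}  orig:{}
  T[0,1] 'bb' = {C}
  T[1,2] 'bd' = ∅
  T[2,3] 'db' = ∅
  T[0,2] 'bbd' = {B}
  T[1,3] 'bdb' = ∅
  T[0,3] 'bbdb' = ∅

S ∉ T[0,3] ⇒ NO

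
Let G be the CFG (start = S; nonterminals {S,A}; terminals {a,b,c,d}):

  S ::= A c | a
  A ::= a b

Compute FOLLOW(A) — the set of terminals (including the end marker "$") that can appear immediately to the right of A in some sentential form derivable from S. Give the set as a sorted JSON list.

FIRST sets, iterate to fixpoint:
[1]
  A via A→a b: +{a}
  S via S→A c: +{a}
  FIRST[S]={a}  FIRST[A]={a}
[2] done
  FIRST[S]={a}  FIRST[A]={a}

FOLLOW sets:
seed FOLLOW(S) with $
iter 1:
  S→A c: FOLLOW(A) ⊇ FIRST(c) = {c}; new: +{c}
  S: {$}  A: {c}
iter 2: (no change)
  S: {$}  A: {c}

FOLLOW(A) = ["c"]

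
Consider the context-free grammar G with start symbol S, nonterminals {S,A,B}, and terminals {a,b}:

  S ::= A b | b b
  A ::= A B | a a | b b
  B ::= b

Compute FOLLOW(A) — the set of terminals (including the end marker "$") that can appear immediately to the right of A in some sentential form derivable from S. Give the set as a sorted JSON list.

FIRST sets, iterate to fixpoint:
[1]
  A via A→a a: +{a}
  A via A→b b: +{b}
  B via B→b: +{b}
  S via S→A b: +{a,b}
  FIRST(S)={a,b}  FIRST(A)={a,b}  FIRST(B)={b}
[2] (stable)
  FIRST(S)={a,b}  FIRST(A)={a,b}  FIRST(B)={b}

FOLLOW sets:
seed FOLLOW(S) with $
pass 1:
  A→A B: FOLLOW(A) ⊇ FIRST(B) = {b}; new: +{b}
  A→A B: FOLLOW(B) ⊇ FOLLOW(A) ⊇ {b}; new: +{b}
  FOLLOW[S]={$}  FOLLOW[A]={b}  FOLLOW[B]={b}
pass 2: done
  FOLLOW[S]={$}  FOLLOW[A]={b}  FOLLOW[B]={b}

FOLLOW(A) = ["b"]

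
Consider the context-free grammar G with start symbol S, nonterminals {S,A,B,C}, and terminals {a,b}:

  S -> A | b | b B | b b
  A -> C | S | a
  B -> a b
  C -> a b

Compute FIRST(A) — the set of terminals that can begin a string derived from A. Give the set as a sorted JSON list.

FIRST iteration:
pass 1:
  A via A→a: +{a}
  B via B→a b: +{a}
  C via C→a b: +{a}
  S via S→A: +{a}
  S via S→b: +{b}
  FIRST[S]={a,b}  FIRST[A]={a}  FIRST[B]={a}  FIRST[C]={a}
pass 2:
  A via A→S: +{b}
  FIRST[S]={a,b}  FIRST[A]={a,b}  FIRST[B]={a}  FIRST[C]={a}
pass 3: (no change)
  FIRST[S]={a,b}  FIRST[A]={a,b}  FIRST[B]={a}  FIRST[C]={a}

FIRST(A) = ["a", "b"]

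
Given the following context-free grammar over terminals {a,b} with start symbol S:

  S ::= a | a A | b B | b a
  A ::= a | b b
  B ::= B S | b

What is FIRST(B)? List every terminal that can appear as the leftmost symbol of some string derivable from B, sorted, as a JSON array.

Compute FIRST by fixpoint:
round 1:
  A via A→a: +{a}
  A via A→b b: +{b}
  B via B→b: +{b}
  S via S→a: +{a}
  S via S→b B: +{b}
  FIRST[S]={a,b}  FIRST[A]={a,b}  FIRST[B]={b}
round 2: (no change)
  FIRST[S]={a,b}  FIRST[A]={a,b}  FIRST[B]={b}

FIRST(B) = ["b"]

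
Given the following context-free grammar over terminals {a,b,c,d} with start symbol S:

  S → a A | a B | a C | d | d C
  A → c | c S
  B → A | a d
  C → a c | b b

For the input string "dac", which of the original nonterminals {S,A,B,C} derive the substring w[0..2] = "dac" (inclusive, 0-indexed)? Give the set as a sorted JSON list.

Convert to CNF:
  S -> T1 A | T1 B | T1 C | T2 C | d
  A -> T0 S | c
  B -> T0 S | T1 T2 | c
  C -> T1 T0 | T3 T3
  T0 -> c
  T1 -> a
  T2 -> d
  T3 -> b

CYK fill (cells [i..j] with 0 ≤ i ≤ j ≤ 2 only):
  [0..0]={S,T2}  "d"  orig:{S}
  [1..1]={T1}  "a"  orig:{}
  [2..2]={A,B,T0}  "c"  orig:{A,B}
  [0..1]=∅  "da"
  [1..2]={C,S}  "ac"
  [0..2]={S}  "dac"

Original NTs in T[0,2] deriving "dac": ["S"]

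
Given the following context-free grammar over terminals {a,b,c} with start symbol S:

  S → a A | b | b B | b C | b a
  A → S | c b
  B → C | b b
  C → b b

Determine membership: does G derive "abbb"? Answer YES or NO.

Convert to CNF:
  S -> T0 A | T1 B | T1 C | T1 T0 | b
  A -> T0 A | T1 B | T1 C | T1 T0 | T2 T1 | b
  B -> T1 T1
  C -> T1 T1
  T0 -> a
  T1 -> b
  T2 -> c

CYK fill:
  cell(0,0) a: {T0}  orig:{}
  cell(1,1) b: {A,S,T1}  orig:{A,S}
  cell(2,2) b: {A,S,T1}  orig:{A,S}
  cell(3,3) b: {A,S,T1}  orig:{A,S}
  cell(0,1) ab: {A,S}
  cell(1,2) bb: {B,C}
  cell(2,3) bb: {B,C}
  cell(0,2) abb: ∅
  cell(1,3) bbb: {A,S}
  cell(0,3) abbb: {A,S}

S ∈ T[0,3] ⇒ YES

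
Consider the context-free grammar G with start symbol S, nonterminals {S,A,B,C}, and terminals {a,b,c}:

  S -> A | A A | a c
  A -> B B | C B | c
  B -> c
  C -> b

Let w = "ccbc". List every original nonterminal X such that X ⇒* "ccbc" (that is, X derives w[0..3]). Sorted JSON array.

Convert to CNF:
  S -> A A | B B | C B | T0 T1 | c
  A -> B B | C B | c
  B -> c
  C -> b
  T0 -> a
  T1 -> c

CYK fill, restricted to cells inside w[0..3]:
  T[0,0] 'c' = {A,B,S,T1}  orig:{A,B,S}
  T[1,1] 'c' = {A,B,S,T1}  orig:{A,B,S}
  T[2,2] 'b' = {C}
  T[3,3] 'c' = {A,B,S,T1}  orig:{A,B,S}
  T[0,1] 'cc' = {A,S}
  T[1,2] 'cb' = ∅
  T[2,3] 'bc' = {A,S}
  T[0,2] 'ccb' = ∅
  T[1,3] 'cbc' = {S}
  T[0,3] 'ccbc' = {S}

Original NTs in T[0,3] deriving "ccbc": ["S"]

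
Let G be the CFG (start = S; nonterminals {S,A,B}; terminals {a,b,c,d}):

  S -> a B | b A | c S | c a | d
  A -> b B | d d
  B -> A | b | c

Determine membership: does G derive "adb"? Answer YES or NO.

CNF form of G:
  S -> T0 A | T2 B | T3 S | T3 T2 | d
  A -> T0 B | T1 T1
  B -> T0 B | T1 T1 | b | c
  T0 -> b
  T1 -> d
  T2 -> a
  T3 -> c

CYK fill:
  T[0,0] 'a' = {T2}  orig:{}
  T[1,1] 'd' = {S,T1}  orig:{S}
  T[2,2] 'b' = {B,T0}  orig:{B}
  T[0,1] 'ad' = ∅
  T[1,2] 'db' = ∅
  T[0,2] 'adb' = ∅

S ∉ T[0,2] ⇒ NO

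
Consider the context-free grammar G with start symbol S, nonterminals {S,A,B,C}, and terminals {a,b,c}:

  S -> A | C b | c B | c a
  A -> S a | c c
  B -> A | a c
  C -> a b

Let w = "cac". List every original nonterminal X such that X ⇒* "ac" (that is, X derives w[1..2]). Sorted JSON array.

CNF form of G:
  S -> C T2 | S T0 | T1 B | T1 T0 | T1 T1
  A -> S T0 | T1 T1
  B -> S T0 | T0 T1 | T1 T1
  C -> T0 T2
  T0 -> a
  T1 -> c
  T2 -> b

CYK fill (cells [i..j] with 1 ≤ i ≤ j ≤ 2 only):
  T[1,1] 'a' = {T0}  orig:{}
  T[2,2] 'c' = {T1}  orig:{}
  T[1,2] 'ac' = {B}

Original NTs in T[1,2] deriving "ac": ["B"]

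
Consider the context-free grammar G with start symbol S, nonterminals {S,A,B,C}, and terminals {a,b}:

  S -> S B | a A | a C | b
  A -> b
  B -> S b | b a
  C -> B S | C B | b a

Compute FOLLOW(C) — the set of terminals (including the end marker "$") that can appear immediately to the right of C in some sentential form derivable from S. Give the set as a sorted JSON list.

FIRST iteration:
round 1:
  A via A→b: +{b}
  B via B→b a: +{b}
  C via C→B S: +{b}
  S via S→a A: +{a}
  S via S→b: +{b}
  S: {a,b}  A: {b}  B: {b}  C: {b}
round 2:
  B via B→S b: +{a}
  C via C→B S: +{a}
  S: {a,b}  A: {b}  B: {a,b}  C: {a,b}
round 3: (stable)
  S: {a,b}  A: {b}  B: {a,b}  C: {a,b}

Compute FOLLOW by fixpoint:
initialize: $ ∈ FOLLOW(S)
round 1:
  B→S b: FOLLOW(S) ⊇ FIRST(b) = {b}; new: +{b}
  C→B S: FOLLOW(B) ⊇ FIRST(S) = {a,b}; new: +{a,b}
  C→C B: FOLLOW(C) ⊇ FIRST(B) = {a,b}; new: +{a,b}
  S→S B: FOLLOW(S) ⊇ FIRST(B) = {a,b}; new: +{a}
  S→S B: FOLLOW(B) ⊇ FOLLOW(S) ⊇ {$,a,b}; new: +{$}
  S→a A: FOLLOW(A) ⊇ FOLLOW(S) ⊇ {$,a,b}; new: +{$,a,b}
  S→a C: FOLLOW(C) ⊇ FOLLOW(S) ⊇ {$,a,b}; new: +{$}
  FOLLOW[S]={$,a,b}  FOLLOW[A]={$,a,b}  FOLLOW[B]={$,a,b}  FOLLOW[C]={$,a,b}
round 2: (no change)
  FOLLOW[S]={$,a,b}  FOLLOW[A]={$,a,b}  FOLLOW[B]={$,a,b}  FOLLOW[C]={$,a,b}

FOLLOW(C) = ["$", "a", "b"]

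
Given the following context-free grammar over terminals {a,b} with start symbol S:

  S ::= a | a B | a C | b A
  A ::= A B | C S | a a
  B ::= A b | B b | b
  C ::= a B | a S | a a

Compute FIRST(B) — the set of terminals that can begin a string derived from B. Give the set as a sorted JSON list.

FIRST sets, iterate to fixpoint:
round 1:
  A via A→a a: +{a}
  B via B→A b: +{a}
  B via B→b: +{b}
  C via C→a B: +{a}
  S via S→a: +{a}
  S via S→b A: +{b}
  FIRST(S)={a,b}  FIRST(A)={a}  FIRST(B)={a,b}  FIRST(C)={a}
round 2: done
  FIRST(S)={a,b}  FIRST(A)={a}  FIRST(B)={a,b}  FIRST(C)={a}

FIRST(B) = ["a", "b"]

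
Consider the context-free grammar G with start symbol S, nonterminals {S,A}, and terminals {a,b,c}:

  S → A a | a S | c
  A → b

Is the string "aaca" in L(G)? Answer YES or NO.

CNF form of G:
  S -> A T0 | T0 S | c
  A -> b
  T0 -> a

Fill CYK table bottom-up:
  cell(0,0) a: {T0}  orig:{}
  cell(1,1) a: {T0}  orig:{}
  cell(2,2) c: {S}
  cell(3,3) a: {T0}  orig:{}
  cell(0,1) aa: ∅
  cell(1,2) ac: {S}
  cell(2,3) ca: ∅
  cell(0,2) aac: {S}
  cell(1,3) aca: ∅
  cell(0,3) aaca: ∅

S ∉ T[0,3] ⇒ NO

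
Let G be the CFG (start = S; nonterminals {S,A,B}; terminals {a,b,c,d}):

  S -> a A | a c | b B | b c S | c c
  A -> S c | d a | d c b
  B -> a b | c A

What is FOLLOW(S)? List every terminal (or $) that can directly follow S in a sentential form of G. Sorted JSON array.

FIRST sets, iterate to fixpoint:
round 1:
  A via A→d a: +{d}
  B via B→a b: +{a}
  B via B→c A: +{c}
  S via S→a A: +{a}
  S via S→b B: +{b}
  S via S→c c: +{c}
  S: {a,b,c}  A: {d}  B: {a,c}
round 2:
  A via A→S c: +{a,b,c}
  S: {a,b,c}  A: {a,b,c,d}  B: {a,c}
round 3: (no change)
  S: {a,b,c}  A: {a,b,c,d}  B: {a,c}

FOLLOW sets:
seed FOLLOW(S) with $
round 1:
  A→S c: FOLLOW(S) ⊇ FIRST(c) = {c}; new: +{c}
  S→a A: FOLLOW(A) ⊇ FOLLOW(S) ⊇ {$,c}; new: +{$,c}
  S→b B: FOLLOW(B) ⊇ FOLLOW(S) ⊇ {$,c}; new: +{$,c}
  FOLLOW(S)={$,c}  FOLLOW(A)={$,c}  FOLLOW(B)={$,c}
round 2: done
  FOLLOW(S)={$,c}  FOLLOW(A)={$,c}  FOLLOW(B)={$,c}

FOLLOW(S) = ["$", "c"]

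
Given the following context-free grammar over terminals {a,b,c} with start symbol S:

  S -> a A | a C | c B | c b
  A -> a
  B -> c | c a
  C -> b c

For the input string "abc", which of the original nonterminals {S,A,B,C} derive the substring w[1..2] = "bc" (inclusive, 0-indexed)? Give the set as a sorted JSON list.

Convert to CNF:
  S -> T0 B | T0 T2 | T1 A | T1 C
  A -> a
  B -> T0 T1 | c
  C -> T2 T0
  T0 -> c
  T1 -> a
  T2 -> b

Fill CYK table bottom-up, restricted to cells inside w[1..2]:
  [1..1]={T2}  "b"  orig:{}
  [2..2]={B,T0}  "c"  orig:{B}
  [1..2]={C}  "bc"

Original NTs in T[1,2] deriving "bc": ["C"]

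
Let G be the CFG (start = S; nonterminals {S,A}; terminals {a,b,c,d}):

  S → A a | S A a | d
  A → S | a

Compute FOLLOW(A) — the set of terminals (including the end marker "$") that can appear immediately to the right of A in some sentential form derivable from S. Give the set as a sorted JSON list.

FIRST iteration:
iter 1:
  A via A→a: +{a}
  S via S→A a: +{a}
  S via S→d: +{d}
  FIRST[S]={a,d}  FIRST[A]={a}
iter 2:
  A via A→S: +{d}
  FIRST[S]={a,d}  FIRST[A]={a,d}
iter 3: (stable)
  FIRST[S]={a,d}  FIRST[A]={a,d}

Compute FOLLOW by fixpoint:
seed FOLLOW(S) with $
round 1:
  S→A a: FOLLOW(A) ⊇ FIRST(a) = {a}; new: +{a}
  S→S A a: FOLLOW(S) ⊇ FIRST(A) = {a,d}; new: +{a,d}
  FOLLOW(S)={$,a,d}  FOLLOW(A)={a}
round 2: (stable)
  FOLLOW(S)={$,a,d}  FOLLOW(A)={a}

FOLLOW(A) = ["a"]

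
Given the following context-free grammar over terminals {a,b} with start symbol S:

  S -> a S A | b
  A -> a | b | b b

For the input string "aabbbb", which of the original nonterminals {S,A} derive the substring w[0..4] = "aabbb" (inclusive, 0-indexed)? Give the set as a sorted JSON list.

CNF form of G:
  S -> T1 X2 | b
  A -> T0 T0 | a | b
  T0 -> b
  T1 -> a
  X2 -> S A

CYK table (by increasing span) (cells [i..j] with 0 ≤ i ≤ j ≤ 4 only):
  cell(0,0) a: {A,T1}  orig:{A}
  cell(1,1) a: {A,T1}  orig:{A}
  cell(2,2) b: {A,S,T0}  orig:{A,S}
  cell(3,3) b: {A,S,T0}  orig:{A,S}
  cell(4,4) b: {A,S,T0}  orig:{A,S}
  cell(0,1) aa: ∅
  cell(1,2) ab: ∅
  cell(2,3) bb: {A,X2}  orig:{A}
  cell(3,4) bb: {A,X2}  orig:{A}
  cell(0,2) aab: ∅
  cell(1,3) abb: {S}
  cell(2,4) bbb: {X2}  orig:{}
  cell(0,3) aabb: ∅
  cell(1,4) abbb: {S,X2}  orig:{S}
  cell(0,4) aabbb: {S}

Original NTs in T[0,4] deriving "aabbb": ["S"]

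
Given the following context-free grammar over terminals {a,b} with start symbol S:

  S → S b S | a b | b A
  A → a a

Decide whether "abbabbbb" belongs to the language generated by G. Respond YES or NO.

Convert to CNF:
  S -> S X2 | T0 T1 | T1 A
  A -> T0 T0
  T0 -> a
  T1 -> b
  X2 -> T1 S

CYK fill:
  cell(0,0) a: {T0}  orig:{}
  cell(1,1) b: {T1}  orig:{}
  cell(2,2) b: {T1}  orig:{}
  cell(3,3) a: {T0}  orig:{}
  cell(4,4) b: {T1}  orig:{}
  cell(5,5) b: {T1}  orig:{}
  cell(6,6) b: {T1}  orig:{}
  cell(7,7) b: {T1}  orig:{}
  cell(0,1) ab: {S}
  cell(1,2) bb: ∅
  cell(2,3) ba: ∅
  cell(3,4) ab: {S}
  cell(4,5) bb: ∅
  cell(5,6) bb: ∅
  cell(6,7) bb: ∅
  cell(0,2) abb: ∅
  cell(1,3) bba: ∅
  cell(2,4) bab: {X2}  orig:{}
  cell(3,5) abb: ∅
  cell(4,6) bbb: ∅
  cell(5,7) bbb: ∅
  cell(0,3) abba: ∅
  cell(1,4) bbab: ∅
  cell(2,5) babb: ∅
  cell(3,6) abbb: ∅
  cell(4,7) bbbb: ∅
  cell(0,4) abbab: {S}
  cell(1,5) bbabb: ∅
  cell(2,6) babbb: ∅
  cell(3,7) abbbb: ∅
  cell(0,5) abbabb: ∅
  cell(1,6) bbabbb: ∅
  cell(2,7) babbbb: ∅
  cell(0,6) abbabbb: ∅
  cell(1,7) bbabbbb: ∅
  cell(0,7) abbabbbb: ∅

S ∉ T[0,7] ⇒ NO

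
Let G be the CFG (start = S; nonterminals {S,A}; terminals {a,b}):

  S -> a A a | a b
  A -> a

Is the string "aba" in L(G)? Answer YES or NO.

Convert to CNF:
  S -> T0 T1 | T0 X2
  A -> a
  T0 -> a
  T1 -> b
  X2 -> A T0

CYK table (by increasing span):
  T[0,0] 'a' = {A,T0}  orig:{A}
  T[1,1] 'b' = {T1}  orig:{}
  T[2,2] 'a' = {A,T0}  orig:{A}
  T[0,1] 'ab' = {S}
  T[1,2] 'ba' = ∅
  T[0,2] 'aba' = ∅

S ∉ T[0,2] ⇒ NO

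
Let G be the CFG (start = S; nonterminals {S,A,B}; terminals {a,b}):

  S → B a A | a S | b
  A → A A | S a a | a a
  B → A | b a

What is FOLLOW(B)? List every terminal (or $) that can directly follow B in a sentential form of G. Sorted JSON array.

FIRST iteration:
pass 1:
  A via A→a a: +{a}
  B via B→A: +{a}
  B via B→b a: +{b}
  S via S→B a A: +{a,b}
  FIRST(S)={a,b}  FIRST(A)={a}  FIRST(B)={a,b}
pass 2:
  A via A→S a a: +{b}
  FIRST(S)={a,b}  FIRST(A)={a,b}  FIRST(B)={a,b}
pass 3: — fixpoint
  FIRST(S)={a,b}  FIRST(A)={a,b}  FIRST(B)={a,b}

Compute FOLLOW by fixpoint:
FOLLOW(S) := {$}
[1]
  A→A A: FOLLOW(A) ⊇ FIRST(A) = {a,b}; new: +{a,b}
  A→S a a: FOLLOW(S) ⊇ FIRST(a) = {a}; new: +{a}
  S→B a A: FOLLOW(B) ⊇ FIRST(a) = {a}; new: +{a}
  S→B a A: FOLLOW(A) ⊇ FOLLOW(S) ⊇ {$,a}; new: +{$}
  FOLLOW[S]={$,a}  FOLLOW[A]={$,a,b}  FOLLOW[B]={a}
[2] (no change)
  FOLLOW[S]={$,a}  FOLLOW[A]={$,a,b}  FOLLOW[B]={a}

FOLLOW(B) = ["a"]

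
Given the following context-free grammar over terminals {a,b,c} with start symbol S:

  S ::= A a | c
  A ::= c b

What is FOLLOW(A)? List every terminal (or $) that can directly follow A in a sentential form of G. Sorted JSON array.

FIRST sets, iterate to fixpoint:
pass 1:
  A via A→c b: +{c}
  S via S→A a: +{c}
  FIRST(S)={c}  FIRST(A)={c}
pass 2: done
  FIRST(S)={c}  FIRST(A)={c}

Compute FOLLOW by fixpoint:
FOLLOW(S) := {$}
[1]
  S→A a: FOLLOW(A) ⊇ FIRST(a) = {a}; new: +{a}
  FOLLOW(S)={$}  FOLLOW(A)={a}
[2] done
  FOLLOW(S)={$}  FOLLOW(A)={a}

FOLLOW(A) = ["a"]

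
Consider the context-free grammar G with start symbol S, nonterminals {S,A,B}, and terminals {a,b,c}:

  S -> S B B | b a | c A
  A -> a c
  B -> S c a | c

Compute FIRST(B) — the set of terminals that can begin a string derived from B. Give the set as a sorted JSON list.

Compute FIRST by fixpoint:
[1]
  A via A→a c: +{a}
  B via B→c: +{c}
  S via S→b a: +{b}
  S via S→c A: +{c}
  FIRST(S)={b,c}  FIRST(A)={a}  FIRST(B)={c}
[2]
  B via B→S c a: +{b}
  FIRST(S)={b,c}  FIRST(A)={a}  FIRST(B)={b,c}
[3] (stable)
  FIRST(S)={b,c}  FIRST(A)={a}  FIRST(B)={b,c}

FIRST(B) = ["b", "c"]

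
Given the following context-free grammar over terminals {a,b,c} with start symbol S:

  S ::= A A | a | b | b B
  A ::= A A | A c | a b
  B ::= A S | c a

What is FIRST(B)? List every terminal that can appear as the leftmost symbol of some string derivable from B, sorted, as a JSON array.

FIRST sets, iterate to fixpoint:
iter 1:
  A via A→a b: +{a}
  B via B→A S: +{a}
  B via B→c a: +{c}
  S via S→A A: +{a}
  S via S→b: +{b}
  FIRST[S]={a,b}  FIRST[A]={a}  FIRST[B]={a,c}
iter 2: done
  FIRST[S]={a,b}  FIRST[A]={a}  FIRST[B]={a,c}

FIRST(B) = ["a", "c"]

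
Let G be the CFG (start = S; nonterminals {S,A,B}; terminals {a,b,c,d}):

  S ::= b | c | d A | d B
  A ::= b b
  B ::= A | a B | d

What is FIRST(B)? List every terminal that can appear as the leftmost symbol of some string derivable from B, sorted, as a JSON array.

FIRST sets, iterate to fixpoint:
[1]
  A via A→b b: +{b}
  B via B→A: +{b}
  B via B→a B: +{a}
  B via B→d: +{d}
  S via S→b: +{b}
  S via S→c: +{c}
  S via S→d A: +{d}
  FIRST(S)={b,c,d}  FIRST(A)={b}  FIRST(B)={a,b,d}
[2] done
  FIRST(S)={b,c,d}  FIRST(A)={b}  FIRST(B)={a,b,d}

FIRST(B) = ["a", "b", "d"]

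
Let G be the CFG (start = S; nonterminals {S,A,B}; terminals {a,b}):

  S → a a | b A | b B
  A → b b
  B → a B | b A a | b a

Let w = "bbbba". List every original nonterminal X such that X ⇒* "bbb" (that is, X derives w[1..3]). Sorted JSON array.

Convert to CNF:
  S -> T0 A | T0 B | T1 T1
  A -> T0 T0
  B -> T0 T1 | T0 X2 | T1 B
  T0 -> b
  T1 -> a
  X2 -> A T1

Fill CYK table bottom-up — only the sub-triangle for w[1..3]:
  T[1,1] 'b' = {T0}  orig:{}
  T[2,2] 'b' = {T0}  orig:{}
  T[3,3] 'b' = {T0}  orig:{}
  T[1,2] 'bb' = {A}
  T[2,3] 'bb' = {A}
  T[1,3] 'bbb' = {S}

Original NTs in T[1,3] deriving "bbb": ["S"]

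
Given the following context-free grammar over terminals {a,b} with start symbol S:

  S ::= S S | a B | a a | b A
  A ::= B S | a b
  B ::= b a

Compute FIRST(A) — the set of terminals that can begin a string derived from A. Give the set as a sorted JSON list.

Compute FIRST by fixpoint:
round 1:
  A via A→a b: +{a}
  B via B→b a: +{b}
  S via S→a B: +{a}
  S via S→b A: +{b}
  S: {a,b}  A: {a}  B: {b}
round 2:
  A via A→B S: +{b}
  S: {a,b}  A: {a,b}  B: {b}
round 3: done
  S: {a,b}  A: {a,b}  B: {b}

FIRST(A) = ["a", "b"]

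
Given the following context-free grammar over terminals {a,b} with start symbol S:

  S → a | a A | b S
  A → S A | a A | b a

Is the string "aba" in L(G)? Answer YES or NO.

Convert to CNF:
  S -> T0 A | T1 S | a
  A -> S A | T0 A | T1 T0
  T0 -> a
  T1 -> b

CYK fill:
  [0..0]={S,T0}  "a"  orig:{S}
  [1..1]={T1}  "b"  orig:{}
  [2..2]={S,T0}  "a"  orig:{S}
  [0..1]=∅  "ab"
  [1..2]={A,S}  "ba"
  [0..2]={A,S}  "aba"

S ∈ T[0,2] ⇒ YES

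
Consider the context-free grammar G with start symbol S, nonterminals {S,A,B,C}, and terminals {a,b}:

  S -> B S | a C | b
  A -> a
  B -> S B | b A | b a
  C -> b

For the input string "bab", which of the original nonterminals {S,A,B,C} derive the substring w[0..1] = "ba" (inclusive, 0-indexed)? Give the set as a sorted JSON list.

CNF form of G:
  S -> B S | T1 C | b
  A -> a
  B -> S B | T0 A | T0 T1
  C -> b
  T0 -> b
  T1 -> a

CYK table (by increasing span), restricted to cells inside w[0..1]:
  [0..0]={C,S,T0}  "b"  orig:{C,S}
  [1..1]={A,T1}  "a"  orig:{A}
  [0..1]={B}  "ba"

Original NTs in T[0,1] deriving "ba": ["B"]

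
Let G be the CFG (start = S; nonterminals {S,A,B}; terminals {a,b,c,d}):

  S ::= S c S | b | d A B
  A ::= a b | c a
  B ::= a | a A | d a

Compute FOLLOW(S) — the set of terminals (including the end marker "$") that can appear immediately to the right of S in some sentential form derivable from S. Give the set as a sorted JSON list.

FIRST sets, iterate to fixpoint:
round 1:
  A via A→a b: +{a}
  A via A→c a: +{c}
  B via B→a: +{a}
  B via B→d a: +{d}
  S via S→b: +{b}
  S via S→d A B: +{d}
  FIRST(S)={b,d}  FIRST(A)={a,c}  FIRST(B)={a,d}
round 2: done
  FIRST(S)={b,d}  FIRST(A)={a,c}  FIRST(B)={a,d}

Compute FOLLOW by fixpoint:
FOLLOW(S) := {$}
pass 1:
  S→S c S: FOLLOW(S) ⊇ FIRST(c) = {c}; new: +{c}
  S→d A B: FOLLOW(A) ⊇ FIRST(B) = {a,d}; new: +{a,d}
  S→d A B: FOLLOW(B) ⊇ FOLLOW(S) ⊇ {$,c}; new: +{$,c}
  FOLLOW[S]={$,c}  FOLLOW[A]={a,d}  FOLLOW[B]={$,c}
pass 2:
  B→a A: FOLLOW(A) ⊇ FOLLOW(B) ⊇ {$,c}; new: +{$,c}
  FOLLOW[S]={$,c}  FOLLOW[A]={$,a,c,d}  FOLLOW[B]={$,c}
pass 3: done
  FOLLOW[S]={$,c}  FOLLOW[A]={$,a,c,d}  FOLLOW[B]={$,c}

FOLLOW(S) = ["$", "c"]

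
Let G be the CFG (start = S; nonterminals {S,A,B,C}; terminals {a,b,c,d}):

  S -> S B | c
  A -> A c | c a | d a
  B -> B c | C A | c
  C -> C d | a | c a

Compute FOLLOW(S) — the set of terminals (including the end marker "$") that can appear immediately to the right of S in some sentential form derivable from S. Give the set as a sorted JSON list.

FIRST sets, iterate to fixpoint:
iter 1:
  A via A→c a: +{c}
  A via A→d a: +{d}
  B via B→c: +{c}
  C via C→a: +{a}
  C via C→c a: +{c}
  S via S→c: +{c}
  FIRST[S]={c}  FIRST[A]={c,d}  FIRST[B]={c}  FIRST[C]={a,c}
iter 2:
  B via B→C A: +{a}
  FIRST[S]={c}  FIRST[A]={c,d}  FIRST[B]={a,c}  FIRST[C]={a,c}
iter 3: (stable)
  FIRST[S]={c}  FIRST[A]={c,d}  FIRST[B]={a,c}  FIRST[C]={a,c}

Compute FOLLOW by fixpoint:
seed FOLLOW(S) with $
pass 1:
  A→A c: FOLLOW(A) ⊇ FIRST(c) = {c}; new: +{c}
  B→B c: FOLLOW(B) ⊇ FIRST(c) = {c}; new: +{c}
  B→C A: FOLLOW(C) ⊇ FIRST(A) = {c,d}; new: +{c,d}
  S→S B: FOLLOW(S) ⊇ FIRST(B) = {a,c}; new: +{a,c}
  S→S B: FOLLOW(B) ⊇ FOLLOW(S) ⊇ {$,a,c}; new: +{$,a}
  FOLLOW(S)={$,a,c}  FOLLOW(A)={c}  FOLLOW(B)={$,a,c}  FOLLOW(C)={c,d}
pass 2:
  B→C A: FOLLOW(A) ⊇ FOLLOW(B) ⊇ {$,a,c}; new: +{$,a}
  FOLLOW(S)={$,a,c}  FOLLOW(A)={$,a,c}  FOLLOW(B)={$,a,c}  FOLLOW(C)={c,d}
pass 3: — fixpoint
  FOLLOW(S)={$,a,c}  FOLLOW(A)={$,a,c}  FOLLOW(B)={$,a,c}  FOLLOW(C)={c,d}

FOLLOW(S) = ["$", "a", "c"]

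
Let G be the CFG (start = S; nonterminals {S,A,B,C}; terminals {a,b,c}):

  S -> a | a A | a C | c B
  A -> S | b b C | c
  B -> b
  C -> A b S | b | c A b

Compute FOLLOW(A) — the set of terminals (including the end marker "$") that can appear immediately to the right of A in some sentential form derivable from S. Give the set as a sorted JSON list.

FIRST sets, iterate to fixpoint:
pass 1:
  A via A→b b C: +{b}
  A via A→c: +{c}
  B via B→b: +{b}
  C via C→A b S: +{b,c}
  S via S→a: +{a}
  S via S→c B: +{c}
  FIRST(S)={a,c}  FIRST(A)={b,c}  FIRST(B)={b}  FIRST(C)={b,c}
pass 2:
  A via A→S: +{a}
  C via C→A b S: +{a}
  FIRST(S)={a,c}  FIRST(A)={a,b,c}  FIRST(B)={b}  FIRST(C)={a,b,c}
pass 3: (no change)
  FIRST(S)={a,c}  FIRST(A)={a,b,c}  FIRST(B)={b}  FIRST(C)={a,b,c}

FOLLOW iteration:
initialize: $ ∈ FOLLOW(S)
iter 1:
  C→A b S: FOLLOW(A) ⊇ FIRST(b) = {b}; new: +{b}
  S→a A: FOLLOW(A) ⊇ FOLLOW(S) ⊇ {$}; new: +{$}
  S→a C: FOLLOW(C) ⊇ FOLLOW(S) ⊇ {$}; new: +{$}
  S→c B: FOLLOW(B) ⊇ FOLLOW(S) ⊇ {$}; new: +{$}
  FOLLOW(S)={$}  FOLLOW(A)={$,b}  FOLLOW(B)={$}  FOLLOW(C)={$}
iter 2:
  A→S: FOLLOW(S) ⊇ FOLLOW(A) ⊇ {$,b}; new: +{b}
  A→b b C: FOLLOW(C) ⊇ FOLLOW(A) ⊇ {$,b}; new: +{b}
  S→c B: FOLLOW(B) ⊇ FOLLOW(S) ⊇ {$,b}; new: +{b}
  FOLLOW(S)={$,b}  FOLLOW(A)={$,b}  FOLLOW(B)={$,b}  FOLLOW(C)={$,b}
iter 3: (no change)
  FOLLOW(S)={$,b}  FOLLOW(A)={$,b}  FOLLOW(B)={$,b}  FOLLOW(C)={$,b}

FOLLOW(A) = ["$", "b"]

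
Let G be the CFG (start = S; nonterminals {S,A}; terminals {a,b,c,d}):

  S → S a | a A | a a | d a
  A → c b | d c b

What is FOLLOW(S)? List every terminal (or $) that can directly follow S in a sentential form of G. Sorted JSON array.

Compute FIRST by fixpoint:
round 1:
  A via A→c b: +{c}
  A via A→d c b: +{d}
  S via S→a A: +{a}
  S via S→d a: +{d}
  S: {a,d}  A: {c,d}
round 2: done
  S: {a,d}  A: {c,d}

FOLLOW sets:
seed FOLLOW(S) with $
pass 1:
  S→S a: FOLLOW(S) ⊇ FIRST(a) = {a}; new: +{a}
  S→a A: FOLLOW(A) ⊇ FOLLOW(S) ⊇ {$,a}; new: +{$,a}
  S: {$,a}  A: {$,a}
pass 2: (stable)
  S: {$,a}  A: {$,a}

FOLLOW(S) = ["$", "a"]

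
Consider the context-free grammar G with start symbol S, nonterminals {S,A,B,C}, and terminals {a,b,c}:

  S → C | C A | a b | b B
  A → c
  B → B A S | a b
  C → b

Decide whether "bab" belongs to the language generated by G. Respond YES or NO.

Convert to CNF:
  S -> C A | T0 T1 | T1 B | b
  A -> c
  B -> B X2 | T0 T1
  C -> b
  T0 -> a
  T1 -> b
  X2 -> A S

Fill CYK table bottom-up:
  T[0,0] 'b' = {C,S,T1}  orig:{C,S}
  T[1,1] 'a' = {T0}  orig:{}
  T[2,2] 'b' = {C,S,T1}  orig:{C,S}
  T[0,1] 'ba' = ∅
  T[1,2] 'ab' = {B,S}
  T[0,2] 'bab' = {S}

S ∈ T[0,2] ⇒ YES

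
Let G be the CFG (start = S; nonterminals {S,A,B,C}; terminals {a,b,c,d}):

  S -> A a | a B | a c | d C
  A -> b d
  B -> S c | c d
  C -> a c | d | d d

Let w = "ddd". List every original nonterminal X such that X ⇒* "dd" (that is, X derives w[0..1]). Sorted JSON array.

CNF form of G:
  S -> A T3 | T1 C | T3 B | T3 T2
  A -> T0 T1
  B -> S T2 | T2 T1
  C -> T1 T1 | T3 T2 | d
  T0 -> b
  T1 -> d
  T2 -> c
  T3 -> a

Fill CYK table bottom-up, restricted to cells inside w[0..1]:
  cell(0,0) d: {C,T1}  orig:{C}
  cell(1,1) d: {C,T1}  orig:{C}
  cell(0,1) dd: {C,S}

Original NTs in T[0,1] deriving "dd": ["C", "S"]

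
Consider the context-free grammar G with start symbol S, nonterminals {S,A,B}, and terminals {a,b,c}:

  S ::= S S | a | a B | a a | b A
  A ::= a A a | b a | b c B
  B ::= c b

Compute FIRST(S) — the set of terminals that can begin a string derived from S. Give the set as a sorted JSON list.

FIRST sets, iterate to fixpoint:
[1]
  A via A→a A a: +{a}
  A via A→b a: +{b}
  B via B→c b: +{c}
  S via S→a: +{a}
  S via S→b A: +{b}
  FIRST[S]={a,b}  FIRST[A]={a,b}  FIRST[B]={c}
[2] (stable)
  FIRST[S]={a,b}  FIRST[A]={a,b}  FIRST[B]={c}

FIRST(S) = ["a", "b"]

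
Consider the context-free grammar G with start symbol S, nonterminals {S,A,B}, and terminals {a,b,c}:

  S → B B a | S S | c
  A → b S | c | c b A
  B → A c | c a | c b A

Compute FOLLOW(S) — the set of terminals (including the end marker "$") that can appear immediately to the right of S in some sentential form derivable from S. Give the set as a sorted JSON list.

FIRST iteration:
iter 1:
  A via A→b S: +{b}
  A via A→c: +{c}
  B via B→A c: +{b,c}
  S via S→B B a: +{b,c}
  FIRST(S)={b,c}  FIRST(A)={b,c}  FIRST(B)={b,c}
iter 2: (stable)
  FIRST(S)={b,c}  FIRST(A)={b,c}  FIRST(B)={b,c}

FOLLOW iteration:
seed FOLLOW(S) with $
pass 1:
  B→A c: FOLLOW(A) ⊇ FIRST(c) = {c}; new: +{c}
  S→B B a: FOLLOW(B) ⊇ FIRST(B) = {b,c}; new: +{b,c}
  S→B B a: FOLLOW(B) ⊇ FIRST(a) = {a}; new: +{a}
  S→S S: FOLLOW(S) ⊇ FIRST(S) = {b,c}; new: +{b,c}
  S: {$,b,c}  A: {c}  B: {a,b,c}
pass 2:
  B→c b A: FOLLOW(A) ⊇ FOLLOW(B) ⊇ {a,b,c}; new: +{a,b}
  S: {$,b,c}  A: {a,b,c}  B: {a,b,c}
pass 3:
  A→b S: FOLLOW(S) ⊇ FOLLOW(A) ⊇ {a,b,c}; new: +{a}
  S: {$,a,b,c}  A: {a,b,c}  B: {a,b,c}
pass 4: (no change)
  S: {$,a,b,c}  A: {a,b,c}  B: {a,b,c}

FOLLOW(S) = ["$", "a", "b", "c"]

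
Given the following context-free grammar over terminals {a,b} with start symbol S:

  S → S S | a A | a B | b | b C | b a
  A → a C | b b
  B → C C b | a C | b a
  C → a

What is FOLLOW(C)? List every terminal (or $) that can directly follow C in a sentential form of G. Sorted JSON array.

FIRST sets, iterate to fixpoint:
round 1:
  A via A→a C: +{a}
  A via A→b b: +{b}
  B via B→a C: +{a}
  B via B→b a: +{b}
  C via C→a: +{a}
  S via S→a A: +{a}
  S via S→b: +{b}
  FIRST[S]={a,b}  FIRST[A]={a,b}  FIRST[B]={a,b}  FIRST[C]={a}
round 2: — fixpoint
  FIRST[S]={a,b}  FIRST[A]={a,b}  FIRST[B]={a,b}  FIRST[C]={a}

FOLLOW sets:
initialize: $ ∈ FOLLOW(S)
pass 1:
  B→C C b: FOLLOW(C) ⊇ FIRST(C) = {a}; new: +{a}
  B→C C b: FOLLOW(C) ⊇ FIRST(b) = {b}; new: +{b}
  S→S S: FOLLOW(S) ⊇ FIRST(S) = {a,b}; new: +{a,b}
  S→a A: FOLLOW(A) ⊇ FOLLOW(S) ⊇ {$,a,b}; new: +{$,a,b}
  S→a B: FOLLOW(B) ⊇ FOLLOW(S) ⊇ {$,a,b}; new: +{$,a,b}
  S→b C: FOLLOW(C) ⊇ FOLLOW(S) ⊇ {$,a,b}; new: +{$}
  FOLLOW[S]={$,a,b}  FOLLOW[A]={$,a,b}  FOLLOW[B]={$,a,b}  FOLLOW[C]={$,a,b}
pass 2: done
  FOLLOW[S]={$,a,b}  FOLLOW[A]={$,a,b}  FOLLOW[B]={$,a,b}  FOLLOW[C]={$,a,b}

FOLLOW(C) = ["$", "a", "b"]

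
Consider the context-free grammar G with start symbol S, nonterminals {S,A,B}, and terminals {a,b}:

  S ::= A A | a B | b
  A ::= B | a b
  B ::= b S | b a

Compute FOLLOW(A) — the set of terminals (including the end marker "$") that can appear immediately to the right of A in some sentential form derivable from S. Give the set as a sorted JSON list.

Compute FIRST by fixpoint:
iter 1:
  A via A→a b: +{a}
  B via B→b S: +{b}
  S via S→A A: +{a}
  S via S→b: +{b}
  FIRST(S)={a,b}  FIRST(A)={a}  FIRST(B)={b}
iter 2:
  A via A→B: +{b}
  FIRST(S)={a,b}  FIRST(A)={a,b}  FIRST(B)={b}
iter 3: done
  FIRST(S)={a,b}  FIRST(A)={a,b}  FIRST(B)={b}

Compute FOLLOW by fixpoint:
initialize: $ ∈ FOLLOW(S)
iter 1:
  S→A A: FOLLOW(A) ⊇ FIRST(A) = {a,b}; new: +{a,b}
  S→A A: FOLLOW(A) ⊇ FOLLOW(S) ⊇ {$}; new: +{$}
  S→a B: FOLLOW(B) ⊇ FOLLOW(S) ⊇ {$}; new: +{$}
  S: {$}  A: {$,a,b}  B: {$}
iter 2:
  A→B: FOLLOW(B) ⊇ FOLLOW(A) ⊇ {$,a,b}; new: +{a,b}
  B→b S: FOLLOW(S) ⊇ FOLLOW(B) ⊇ {$,a,b}; new: +{a,b}
  S: {$,a,b}  A: {$,a,b}  B: {$,a,b}
iter 3: done
  S: {$,a,b}  A: {$,a,b}  B: {$,a,b}

FOLLOW(A) = ["$", "a", "b"]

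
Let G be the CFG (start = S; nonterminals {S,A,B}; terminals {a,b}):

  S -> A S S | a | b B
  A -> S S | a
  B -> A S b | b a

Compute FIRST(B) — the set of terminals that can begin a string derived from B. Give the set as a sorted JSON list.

Compute FIRST by fixpoint:
iter 1:
  A via A→a: +{a}
  B via B→A S b: +{a}
  B via B→b a: +{b}
  S via S→A S S: +{a}
  S via S→b B: +{b}
  FIRST[S]={a,b}  FIRST[A]={a}  FIRST[B]={a,b}
iter 2:
  A via A→S S: +{b}
  FIRST[S]={a,b}  FIRST[A]={a,b}  FIRST[B]={a,b}
iter 3: (no change)
  FIRST[S]={a,b}  FIRST[A]={a,b}  FIRST[B]={a,b}

FIRST(B) = ["a", "b"]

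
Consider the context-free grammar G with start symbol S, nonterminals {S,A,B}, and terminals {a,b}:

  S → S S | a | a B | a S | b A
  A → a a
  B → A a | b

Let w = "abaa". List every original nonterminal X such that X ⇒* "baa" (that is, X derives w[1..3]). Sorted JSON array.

CNF form of G:
  S -> S S | T0 B | T0 S | T1 A | a
  A -> T0 T0
  B -> A T0 | b
  T0 -> a
  T1 -> b

CYK table (by increasing span), restricted to cells inside w[1..3]:
  [1..1]={B,T1}  "b"  orig:{B}
  [2..2]={S,T0}  "a"  orig:{S}
  [3..3]={S,T0}  "a"  orig:{S}
  [1..2]=∅  "ba"
  [2..3]={A,S}  "aa"
  [1..3]={S}  "baa"

Original NTs in T[1,3] deriving "baa": ["S"]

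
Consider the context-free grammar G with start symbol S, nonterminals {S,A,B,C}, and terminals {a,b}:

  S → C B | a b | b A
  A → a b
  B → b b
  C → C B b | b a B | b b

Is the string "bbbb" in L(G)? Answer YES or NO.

Convert to CNF:
  S -> C B | T0 T1 | T1 A
  A -> T0 T1
  B -> T1 T1
  C -> C X2 | T1 T1 | T1 X3
  T0 -> a
  T1 -> b
  X2 -> B T1
  X3 -> T0 B

CYK fill:
  [0..0]={T1}  "b"  orig:{}
  [1..1]={T1}  "b"  orig:{}
  [2..2]={T1}  "b"  orig:{}
  [3..3]={T1}  "b"  orig:{}
  [0..1]={B,C}  "bb"
  [1..2]={B,C}  "bb"
  [2..3]={B,C}  "bb"
  [0..2]={X2}  "bbb"  orig:{}
  [1..3]={X2}  "bbb"  orig:{}
  [0..3]={S}  "bbbb"

S ∈ T[0,3] ⇒ YES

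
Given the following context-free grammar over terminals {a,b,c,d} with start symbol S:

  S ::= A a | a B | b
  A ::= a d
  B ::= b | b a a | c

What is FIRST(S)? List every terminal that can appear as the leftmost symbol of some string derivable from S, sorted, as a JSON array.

FIRST iteration:
[1]
  A via A→a d: +{a}
  B via B→b: +{b}
  B via B→c: +{c}
  S via S→A a: +{a}
  S via S→b: +{b}
  FIRST(S)={a,b}  FIRST(A)={a}  FIRST(B)={b,c}
[2] done
  FIRST(S)={a,b}  FIRST(A)={a}  FIRST(B)={b,c}

FIRST(S) = ["a", "b"]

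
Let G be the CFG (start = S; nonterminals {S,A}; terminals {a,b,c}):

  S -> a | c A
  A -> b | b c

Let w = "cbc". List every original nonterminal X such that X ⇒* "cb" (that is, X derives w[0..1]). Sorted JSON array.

Convert to CNF:
  S -> T1 A | a
  A -> T0 T1 | b
  T0 -> b
  T1 -> c

CYK table (by increasing span) (cells [i..j] with 0 ≤ i ≤ j ≤ 1 only):
  T[0,0] 'c' = {T1}  orig:{}
  T[1,1] 'b' = {A,T0}  orig:{A}
  T[0,1] 'cb' = {S}

Original NTs in T[0,1] deriving "cb": ["S"]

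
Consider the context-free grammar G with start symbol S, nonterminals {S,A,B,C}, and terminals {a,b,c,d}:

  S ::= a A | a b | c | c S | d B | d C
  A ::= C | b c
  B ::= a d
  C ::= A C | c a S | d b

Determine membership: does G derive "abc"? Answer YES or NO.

Convert to CNF:
  S -> T1 S | T2 A | T2 T0 | T3 B | T3 C | c
  A -> A C | T0 T1 | T1 X4 | T3 T0
  B -> T2 T3
  C -> A C | T1 X5 | T3 T0
  T0 -> b
  T1 -> c
  T2 -> a
  T3 -> d
  X4 -> T2 S
  X5 -> T2 S

CYK table (by increasing span):
  T[0,0] 'a' = {T2}  orig:{}
  T[1,1] 'b' = {T0}  orig:{}
  T[2,2] 'c' = {S,T1}  orig:{S}
  T[0,1] 'ab' = {S}
  T[1,2] 'bc' = {A}
  T[0,2] 'abc' = {S}

S ∈ T[0,2] ⇒ YES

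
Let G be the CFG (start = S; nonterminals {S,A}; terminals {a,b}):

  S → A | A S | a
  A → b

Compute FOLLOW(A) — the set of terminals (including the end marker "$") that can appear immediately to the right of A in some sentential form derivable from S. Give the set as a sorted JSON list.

Compute FIRST by fixpoint:
round 1:
  A via A→b: +{b}
  S via S→A: +{b}
  S via S→a: +{a}
  FIRST[S]={a,b}  FIRST[A]={b}
round 2: (stable)
  FIRST[S]={a,b}  FIRST[A]={b}

FOLLOW iteration:
seed FOLLOW(S) with $
iter 1:
  S→A: FOLLOW(A) ⊇ FOLLOW(S) ⊇ {$}; new: +{$}
  S→A S: FOLLOW(A) ⊇ FIRST(S) = {a,b}; new: +{a,b}
  S: {$}  A: {$,a,b}
iter 2: — fixpoint
  S: {$}  A: {$,a,b}

FOLLOW(A) = ["$", "a", "b"]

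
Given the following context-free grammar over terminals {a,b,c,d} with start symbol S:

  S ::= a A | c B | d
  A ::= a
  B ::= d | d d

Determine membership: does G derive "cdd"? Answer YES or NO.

CNF form of G:
  S -> T1 A | T2 B | d
  A -> a
  B -> T0 T0 | d
  T0 -> d
  T1 -> a
  T2 -> c

Fill CYK table bottom-up:
  [0..0]={T2}  "c"  orig:{}
  [1..1]={B,S,T0}  "d"  orig:{B,S}
  [2..2]={B,S,T0}  "d"  orig:{B,S}
  [0..1]={S}  "cd"
  [1..2]={B}  "dd"
  [0..2]={S}  "cdd"

S ∈ T[0,2] ⇒ YES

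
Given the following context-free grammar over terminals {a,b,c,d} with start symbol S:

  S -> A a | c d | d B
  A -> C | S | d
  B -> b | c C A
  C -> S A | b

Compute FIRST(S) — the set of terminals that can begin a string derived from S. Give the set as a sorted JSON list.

FIRST sets, iterate to fixpoint:
round 1:
  A via A→d: +{d}
  B via B→b: +{b}
  B via B→c C A: +{c}
  C via C→b: +{b}
  S via S→A a: +{d}
  S via S→c d: +{c}
  FIRST(S)={c,d}  FIRST(A)={d}  FIRST(B)={b,c}  FIRST(C)={b}
round 2:
  A via A→C: +{b}
  A via A→S: +{c}
  C via C→S A: +{c,d}
  S via S→A a: +{b}
  FIRST(S)={b,c,d}  FIRST(A)={b,c,d}  FIRST(B)={b,c}  FIRST(C)={b,c,d}
round 3: (no change)
  FIRST(S)={b,c,d}  FIRST(A)={b,c,d}  FIRST(B)={b,c}  FIRST(C)={b,c,d}

FIRST(S) = ["b", "c", "d"]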